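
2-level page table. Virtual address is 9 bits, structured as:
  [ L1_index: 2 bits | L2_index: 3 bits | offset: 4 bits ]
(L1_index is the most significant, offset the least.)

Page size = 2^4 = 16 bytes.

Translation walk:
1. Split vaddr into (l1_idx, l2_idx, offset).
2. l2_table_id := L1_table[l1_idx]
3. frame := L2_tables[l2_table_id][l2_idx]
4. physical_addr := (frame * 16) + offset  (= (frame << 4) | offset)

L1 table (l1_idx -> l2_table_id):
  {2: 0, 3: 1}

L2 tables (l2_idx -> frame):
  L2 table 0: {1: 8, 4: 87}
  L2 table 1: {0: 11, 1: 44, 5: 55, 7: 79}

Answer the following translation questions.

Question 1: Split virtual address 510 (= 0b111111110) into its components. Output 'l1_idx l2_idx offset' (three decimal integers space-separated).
vaddr = 510 = 0b111111110
  top 2 bits -> l1_idx = 3
  next 3 bits -> l2_idx = 7
  bottom 4 bits -> offset = 14

Answer: 3 7 14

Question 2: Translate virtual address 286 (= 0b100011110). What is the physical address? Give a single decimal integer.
Answer: 142

Derivation:
vaddr = 286 = 0b100011110
Split: l1_idx=2, l2_idx=1, offset=14
L1[2] = 0
L2[0][1] = 8
paddr = 8 * 16 + 14 = 142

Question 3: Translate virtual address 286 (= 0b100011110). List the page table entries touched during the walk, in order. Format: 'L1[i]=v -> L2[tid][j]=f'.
vaddr = 286 = 0b100011110
Split: l1_idx=2, l2_idx=1, offset=14

Answer: L1[2]=0 -> L2[0][1]=8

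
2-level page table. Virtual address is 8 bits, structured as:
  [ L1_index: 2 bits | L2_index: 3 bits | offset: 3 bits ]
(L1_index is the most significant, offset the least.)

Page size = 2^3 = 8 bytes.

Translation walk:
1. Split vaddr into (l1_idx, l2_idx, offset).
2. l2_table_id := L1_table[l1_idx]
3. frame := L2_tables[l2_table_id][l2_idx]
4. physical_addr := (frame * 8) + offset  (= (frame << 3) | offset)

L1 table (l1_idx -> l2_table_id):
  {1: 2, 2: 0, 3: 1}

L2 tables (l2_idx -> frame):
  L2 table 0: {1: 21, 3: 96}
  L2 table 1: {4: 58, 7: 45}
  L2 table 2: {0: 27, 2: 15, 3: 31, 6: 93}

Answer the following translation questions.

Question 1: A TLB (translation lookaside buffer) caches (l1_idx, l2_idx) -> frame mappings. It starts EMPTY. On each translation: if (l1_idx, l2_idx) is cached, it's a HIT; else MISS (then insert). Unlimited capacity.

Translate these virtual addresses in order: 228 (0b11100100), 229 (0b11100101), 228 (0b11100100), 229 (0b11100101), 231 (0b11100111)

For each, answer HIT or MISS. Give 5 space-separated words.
Answer: MISS HIT HIT HIT HIT

Derivation:
vaddr=228: (3,4) not in TLB -> MISS, insert
vaddr=229: (3,4) in TLB -> HIT
vaddr=228: (3,4) in TLB -> HIT
vaddr=229: (3,4) in TLB -> HIT
vaddr=231: (3,4) in TLB -> HIT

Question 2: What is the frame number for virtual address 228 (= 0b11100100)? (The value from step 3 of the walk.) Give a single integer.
vaddr = 228: l1_idx=3, l2_idx=4
L1[3] = 1; L2[1][4] = 58

Answer: 58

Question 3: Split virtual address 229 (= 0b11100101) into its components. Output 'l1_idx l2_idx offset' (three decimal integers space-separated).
Answer: 3 4 5

Derivation:
vaddr = 229 = 0b11100101
  top 2 bits -> l1_idx = 3
  next 3 bits -> l2_idx = 4
  bottom 3 bits -> offset = 5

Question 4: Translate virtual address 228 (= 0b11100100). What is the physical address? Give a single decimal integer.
vaddr = 228 = 0b11100100
Split: l1_idx=3, l2_idx=4, offset=4
L1[3] = 1
L2[1][4] = 58
paddr = 58 * 8 + 4 = 468

Answer: 468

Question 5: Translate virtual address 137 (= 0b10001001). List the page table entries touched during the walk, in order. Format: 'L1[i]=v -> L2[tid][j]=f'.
Answer: L1[2]=0 -> L2[0][1]=21

Derivation:
vaddr = 137 = 0b10001001
Split: l1_idx=2, l2_idx=1, offset=1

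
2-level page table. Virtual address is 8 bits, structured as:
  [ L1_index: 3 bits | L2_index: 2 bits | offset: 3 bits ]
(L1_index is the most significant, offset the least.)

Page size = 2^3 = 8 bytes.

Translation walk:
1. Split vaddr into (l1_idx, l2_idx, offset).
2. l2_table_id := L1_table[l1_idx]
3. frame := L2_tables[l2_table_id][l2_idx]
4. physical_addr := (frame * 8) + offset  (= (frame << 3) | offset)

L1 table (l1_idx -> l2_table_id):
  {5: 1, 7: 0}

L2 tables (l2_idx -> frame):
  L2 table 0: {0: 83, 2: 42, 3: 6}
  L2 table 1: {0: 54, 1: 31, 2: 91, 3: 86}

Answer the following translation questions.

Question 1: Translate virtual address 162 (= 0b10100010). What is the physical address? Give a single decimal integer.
Answer: 434

Derivation:
vaddr = 162 = 0b10100010
Split: l1_idx=5, l2_idx=0, offset=2
L1[5] = 1
L2[1][0] = 54
paddr = 54 * 8 + 2 = 434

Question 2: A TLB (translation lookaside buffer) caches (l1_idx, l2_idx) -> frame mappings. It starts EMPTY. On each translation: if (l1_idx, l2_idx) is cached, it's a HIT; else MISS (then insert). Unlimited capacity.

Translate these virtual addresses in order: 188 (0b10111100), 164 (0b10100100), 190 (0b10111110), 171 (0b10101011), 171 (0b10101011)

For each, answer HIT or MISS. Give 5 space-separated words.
Answer: MISS MISS HIT MISS HIT

Derivation:
vaddr=188: (5,3) not in TLB -> MISS, insert
vaddr=164: (5,0) not in TLB -> MISS, insert
vaddr=190: (5,3) in TLB -> HIT
vaddr=171: (5,1) not in TLB -> MISS, insert
vaddr=171: (5,1) in TLB -> HIT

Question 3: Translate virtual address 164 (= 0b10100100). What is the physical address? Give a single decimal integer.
Answer: 436

Derivation:
vaddr = 164 = 0b10100100
Split: l1_idx=5, l2_idx=0, offset=4
L1[5] = 1
L2[1][0] = 54
paddr = 54 * 8 + 4 = 436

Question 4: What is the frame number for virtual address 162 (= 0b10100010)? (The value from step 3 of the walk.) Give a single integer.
Answer: 54

Derivation:
vaddr = 162: l1_idx=5, l2_idx=0
L1[5] = 1; L2[1][0] = 54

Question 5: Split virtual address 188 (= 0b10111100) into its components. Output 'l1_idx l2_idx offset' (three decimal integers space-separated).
vaddr = 188 = 0b10111100
  top 3 bits -> l1_idx = 5
  next 2 bits -> l2_idx = 3
  bottom 3 bits -> offset = 4

Answer: 5 3 4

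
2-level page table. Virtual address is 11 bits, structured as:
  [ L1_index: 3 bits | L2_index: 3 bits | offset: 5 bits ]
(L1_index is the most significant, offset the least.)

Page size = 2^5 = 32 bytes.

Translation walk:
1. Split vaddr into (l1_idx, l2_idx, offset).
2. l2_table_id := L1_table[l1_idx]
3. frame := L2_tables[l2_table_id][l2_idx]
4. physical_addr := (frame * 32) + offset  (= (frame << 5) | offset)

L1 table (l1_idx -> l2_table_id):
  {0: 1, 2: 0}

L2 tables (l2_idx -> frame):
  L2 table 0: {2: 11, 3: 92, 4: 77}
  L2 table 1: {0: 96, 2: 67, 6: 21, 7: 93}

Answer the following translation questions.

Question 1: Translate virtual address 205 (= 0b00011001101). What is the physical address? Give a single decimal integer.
Answer: 685

Derivation:
vaddr = 205 = 0b00011001101
Split: l1_idx=0, l2_idx=6, offset=13
L1[0] = 1
L2[1][6] = 21
paddr = 21 * 32 + 13 = 685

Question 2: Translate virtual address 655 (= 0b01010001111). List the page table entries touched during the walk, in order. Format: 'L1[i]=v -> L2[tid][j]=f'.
vaddr = 655 = 0b01010001111
Split: l1_idx=2, l2_idx=4, offset=15

Answer: L1[2]=0 -> L2[0][4]=77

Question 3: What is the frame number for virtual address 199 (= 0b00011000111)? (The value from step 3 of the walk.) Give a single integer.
vaddr = 199: l1_idx=0, l2_idx=6
L1[0] = 1; L2[1][6] = 21

Answer: 21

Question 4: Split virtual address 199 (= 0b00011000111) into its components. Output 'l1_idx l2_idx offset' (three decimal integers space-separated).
vaddr = 199 = 0b00011000111
  top 3 bits -> l1_idx = 0
  next 3 bits -> l2_idx = 6
  bottom 5 bits -> offset = 7

Answer: 0 6 7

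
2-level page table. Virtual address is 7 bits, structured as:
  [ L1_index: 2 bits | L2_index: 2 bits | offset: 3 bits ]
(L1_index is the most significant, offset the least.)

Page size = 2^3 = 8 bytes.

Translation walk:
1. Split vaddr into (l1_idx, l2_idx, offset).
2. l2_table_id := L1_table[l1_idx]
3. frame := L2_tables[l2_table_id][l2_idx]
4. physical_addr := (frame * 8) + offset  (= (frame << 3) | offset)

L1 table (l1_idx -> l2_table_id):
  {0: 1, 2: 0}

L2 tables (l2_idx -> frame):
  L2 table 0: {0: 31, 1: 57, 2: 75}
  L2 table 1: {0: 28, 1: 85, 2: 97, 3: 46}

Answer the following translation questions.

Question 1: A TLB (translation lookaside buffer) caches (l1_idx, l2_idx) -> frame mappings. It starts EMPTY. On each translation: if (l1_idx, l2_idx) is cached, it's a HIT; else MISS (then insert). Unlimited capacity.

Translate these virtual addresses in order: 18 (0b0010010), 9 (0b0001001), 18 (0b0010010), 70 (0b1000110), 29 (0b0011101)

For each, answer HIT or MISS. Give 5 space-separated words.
vaddr=18: (0,2) not in TLB -> MISS, insert
vaddr=9: (0,1) not in TLB -> MISS, insert
vaddr=18: (0,2) in TLB -> HIT
vaddr=70: (2,0) not in TLB -> MISS, insert
vaddr=29: (0,3) not in TLB -> MISS, insert

Answer: MISS MISS HIT MISS MISS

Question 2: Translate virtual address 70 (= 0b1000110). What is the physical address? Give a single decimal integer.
Answer: 254

Derivation:
vaddr = 70 = 0b1000110
Split: l1_idx=2, l2_idx=0, offset=6
L1[2] = 0
L2[0][0] = 31
paddr = 31 * 8 + 6 = 254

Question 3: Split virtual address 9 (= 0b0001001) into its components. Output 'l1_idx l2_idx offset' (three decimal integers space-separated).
Answer: 0 1 1

Derivation:
vaddr = 9 = 0b0001001
  top 2 bits -> l1_idx = 0
  next 2 bits -> l2_idx = 1
  bottom 3 bits -> offset = 1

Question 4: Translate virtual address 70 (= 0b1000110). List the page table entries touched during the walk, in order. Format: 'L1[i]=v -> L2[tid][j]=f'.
Answer: L1[2]=0 -> L2[0][0]=31

Derivation:
vaddr = 70 = 0b1000110
Split: l1_idx=2, l2_idx=0, offset=6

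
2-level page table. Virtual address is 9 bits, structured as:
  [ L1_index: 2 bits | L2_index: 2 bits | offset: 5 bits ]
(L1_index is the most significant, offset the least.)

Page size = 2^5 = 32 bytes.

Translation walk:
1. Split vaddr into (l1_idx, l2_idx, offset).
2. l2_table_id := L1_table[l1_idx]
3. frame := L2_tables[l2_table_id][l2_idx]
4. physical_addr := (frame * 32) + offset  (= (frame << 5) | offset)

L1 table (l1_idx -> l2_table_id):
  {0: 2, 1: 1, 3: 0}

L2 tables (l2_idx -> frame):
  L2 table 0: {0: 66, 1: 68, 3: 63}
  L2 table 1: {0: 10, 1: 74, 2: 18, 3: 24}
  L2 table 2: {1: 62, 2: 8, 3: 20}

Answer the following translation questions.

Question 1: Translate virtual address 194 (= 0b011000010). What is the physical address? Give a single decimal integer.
Answer: 578

Derivation:
vaddr = 194 = 0b011000010
Split: l1_idx=1, l2_idx=2, offset=2
L1[1] = 1
L2[1][2] = 18
paddr = 18 * 32 + 2 = 578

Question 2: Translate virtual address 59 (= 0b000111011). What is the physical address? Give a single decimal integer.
vaddr = 59 = 0b000111011
Split: l1_idx=0, l2_idx=1, offset=27
L1[0] = 2
L2[2][1] = 62
paddr = 62 * 32 + 27 = 2011

Answer: 2011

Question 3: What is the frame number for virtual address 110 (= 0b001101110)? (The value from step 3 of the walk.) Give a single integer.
vaddr = 110: l1_idx=0, l2_idx=3
L1[0] = 2; L2[2][3] = 20

Answer: 20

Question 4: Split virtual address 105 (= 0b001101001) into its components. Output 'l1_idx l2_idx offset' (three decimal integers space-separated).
vaddr = 105 = 0b001101001
  top 2 bits -> l1_idx = 0
  next 2 bits -> l2_idx = 3
  bottom 5 bits -> offset = 9

Answer: 0 3 9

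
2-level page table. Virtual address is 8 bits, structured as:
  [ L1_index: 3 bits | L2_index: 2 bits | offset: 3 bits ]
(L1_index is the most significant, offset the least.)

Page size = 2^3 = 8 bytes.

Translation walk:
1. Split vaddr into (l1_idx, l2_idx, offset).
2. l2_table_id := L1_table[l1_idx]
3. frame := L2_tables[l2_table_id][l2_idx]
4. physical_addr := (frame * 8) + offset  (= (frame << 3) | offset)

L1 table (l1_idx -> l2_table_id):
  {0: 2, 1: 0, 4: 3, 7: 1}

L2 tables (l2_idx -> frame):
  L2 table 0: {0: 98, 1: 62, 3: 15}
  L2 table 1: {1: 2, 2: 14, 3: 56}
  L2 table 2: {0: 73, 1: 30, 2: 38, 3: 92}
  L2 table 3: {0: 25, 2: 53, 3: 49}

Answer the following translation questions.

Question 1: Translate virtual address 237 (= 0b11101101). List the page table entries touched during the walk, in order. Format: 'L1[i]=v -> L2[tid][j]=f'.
Answer: L1[7]=1 -> L2[1][1]=2

Derivation:
vaddr = 237 = 0b11101101
Split: l1_idx=7, l2_idx=1, offset=5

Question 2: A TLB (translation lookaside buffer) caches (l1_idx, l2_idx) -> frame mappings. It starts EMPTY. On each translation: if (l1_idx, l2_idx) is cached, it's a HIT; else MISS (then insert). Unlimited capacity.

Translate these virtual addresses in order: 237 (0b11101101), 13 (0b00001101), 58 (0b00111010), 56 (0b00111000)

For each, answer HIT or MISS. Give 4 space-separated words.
vaddr=237: (7,1) not in TLB -> MISS, insert
vaddr=13: (0,1) not in TLB -> MISS, insert
vaddr=58: (1,3) not in TLB -> MISS, insert
vaddr=56: (1,3) in TLB -> HIT

Answer: MISS MISS MISS HIT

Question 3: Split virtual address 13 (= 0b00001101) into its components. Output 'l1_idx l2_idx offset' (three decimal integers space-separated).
Answer: 0 1 5

Derivation:
vaddr = 13 = 0b00001101
  top 3 bits -> l1_idx = 0
  next 2 bits -> l2_idx = 1
  bottom 3 bits -> offset = 5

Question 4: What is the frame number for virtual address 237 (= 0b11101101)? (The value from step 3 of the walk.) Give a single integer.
vaddr = 237: l1_idx=7, l2_idx=1
L1[7] = 1; L2[1][1] = 2

Answer: 2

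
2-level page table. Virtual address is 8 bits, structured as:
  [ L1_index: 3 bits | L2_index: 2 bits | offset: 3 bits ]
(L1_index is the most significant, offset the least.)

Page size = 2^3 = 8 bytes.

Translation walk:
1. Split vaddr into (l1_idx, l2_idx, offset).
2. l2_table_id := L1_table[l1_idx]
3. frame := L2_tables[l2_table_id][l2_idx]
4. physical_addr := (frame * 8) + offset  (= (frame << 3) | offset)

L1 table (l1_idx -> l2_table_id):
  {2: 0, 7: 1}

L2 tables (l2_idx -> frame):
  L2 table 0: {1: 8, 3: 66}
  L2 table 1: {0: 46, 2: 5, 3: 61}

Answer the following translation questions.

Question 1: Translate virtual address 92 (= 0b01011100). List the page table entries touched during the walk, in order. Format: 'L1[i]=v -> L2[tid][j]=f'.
vaddr = 92 = 0b01011100
Split: l1_idx=2, l2_idx=3, offset=4

Answer: L1[2]=0 -> L2[0][3]=66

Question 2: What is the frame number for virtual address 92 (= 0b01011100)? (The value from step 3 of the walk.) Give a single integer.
vaddr = 92: l1_idx=2, l2_idx=3
L1[2] = 0; L2[0][3] = 66

Answer: 66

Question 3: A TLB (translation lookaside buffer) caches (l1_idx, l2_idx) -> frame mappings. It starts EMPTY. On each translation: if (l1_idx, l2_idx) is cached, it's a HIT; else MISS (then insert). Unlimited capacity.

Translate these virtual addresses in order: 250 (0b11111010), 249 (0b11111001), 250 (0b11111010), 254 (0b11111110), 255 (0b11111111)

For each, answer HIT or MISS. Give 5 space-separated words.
vaddr=250: (7,3) not in TLB -> MISS, insert
vaddr=249: (7,3) in TLB -> HIT
vaddr=250: (7,3) in TLB -> HIT
vaddr=254: (7,3) in TLB -> HIT
vaddr=255: (7,3) in TLB -> HIT

Answer: MISS HIT HIT HIT HIT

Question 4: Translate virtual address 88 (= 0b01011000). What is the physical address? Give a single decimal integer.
vaddr = 88 = 0b01011000
Split: l1_idx=2, l2_idx=3, offset=0
L1[2] = 0
L2[0][3] = 66
paddr = 66 * 8 + 0 = 528

Answer: 528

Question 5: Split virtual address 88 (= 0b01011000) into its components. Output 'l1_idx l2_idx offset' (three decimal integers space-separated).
Answer: 2 3 0

Derivation:
vaddr = 88 = 0b01011000
  top 3 bits -> l1_idx = 2
  next 2 bits -> l2_idx = 3
  bottom 3 bits -> offset = 0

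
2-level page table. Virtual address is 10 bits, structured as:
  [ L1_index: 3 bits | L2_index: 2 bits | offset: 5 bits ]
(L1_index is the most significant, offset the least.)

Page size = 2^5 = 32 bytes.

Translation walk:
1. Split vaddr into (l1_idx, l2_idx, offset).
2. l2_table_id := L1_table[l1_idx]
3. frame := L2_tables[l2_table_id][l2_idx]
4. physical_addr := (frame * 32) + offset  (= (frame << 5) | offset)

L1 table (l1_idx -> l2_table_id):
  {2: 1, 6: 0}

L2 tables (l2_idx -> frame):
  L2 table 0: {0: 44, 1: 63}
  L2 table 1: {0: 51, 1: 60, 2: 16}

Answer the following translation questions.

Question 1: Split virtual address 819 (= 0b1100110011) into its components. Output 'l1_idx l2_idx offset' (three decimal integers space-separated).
vaddr = 819 = 0b1100110011
  top 3 bits -> l1_idx = 6
  next 2 bits -> l2_idx = 1
  bottom 5 bits -> offset = 19

Answer: 6 1 19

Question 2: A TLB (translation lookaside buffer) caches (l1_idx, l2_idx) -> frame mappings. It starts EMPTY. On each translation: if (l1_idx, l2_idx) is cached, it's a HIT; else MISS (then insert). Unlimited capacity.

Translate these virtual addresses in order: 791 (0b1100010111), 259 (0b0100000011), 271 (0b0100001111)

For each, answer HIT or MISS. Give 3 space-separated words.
Answer: MISS MISS HIT

Derivation:
vaddr=791: (6,0) not in TLB -> MISS, insert
vaddr=259: (2,0) not in TLB -> MISS, insert
vaddr=271: (2,0) in TLB -> HIT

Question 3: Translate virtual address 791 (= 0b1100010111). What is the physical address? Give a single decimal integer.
Answer: 1431

Derivation:
vaddr = 791 = 0b1100010111
Split: l1_idx=6, l2_idx=0, offset=23
L1[6] = 0
L2[0][0] = 44
paddr = 44 * 32 + 23 = 1431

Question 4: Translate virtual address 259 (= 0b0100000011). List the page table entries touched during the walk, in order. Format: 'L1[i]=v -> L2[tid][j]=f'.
Answer: L1[2]=1 -> L2[1][0]=51

Derivation:
vaddr = 259 = 0b0100000011
Split: l1_idx=2, l2_idx=0, offset=3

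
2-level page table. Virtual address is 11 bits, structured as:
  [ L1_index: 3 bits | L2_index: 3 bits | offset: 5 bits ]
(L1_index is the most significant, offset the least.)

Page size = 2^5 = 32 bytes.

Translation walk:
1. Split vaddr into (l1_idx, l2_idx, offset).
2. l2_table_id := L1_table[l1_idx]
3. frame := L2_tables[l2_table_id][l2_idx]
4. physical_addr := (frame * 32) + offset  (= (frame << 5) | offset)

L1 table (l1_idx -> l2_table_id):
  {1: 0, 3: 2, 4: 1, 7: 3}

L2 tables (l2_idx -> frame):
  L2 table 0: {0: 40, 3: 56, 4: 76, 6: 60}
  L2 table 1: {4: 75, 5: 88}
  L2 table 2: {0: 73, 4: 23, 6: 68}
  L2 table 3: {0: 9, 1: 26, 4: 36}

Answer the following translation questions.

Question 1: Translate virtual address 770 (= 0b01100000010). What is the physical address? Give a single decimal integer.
vaddr = 770 = 0b01100000010
Split: l1_idx=3, l2_idx=0, offset=2
L1[3] = 2
L2[2][0] = 73
paddr = 73 * 32 + 2 = 2338

Answer: 2338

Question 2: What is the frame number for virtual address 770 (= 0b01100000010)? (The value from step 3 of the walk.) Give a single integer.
vaddr = 770: l1_idx=3, l2_idx=0
L1[3] = 2; L2[2][0] = 73

Answer: 73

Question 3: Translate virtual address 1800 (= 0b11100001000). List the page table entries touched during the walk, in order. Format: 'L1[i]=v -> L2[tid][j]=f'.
Answer: L1[7]=3 -> L2[3][0]=9

Derivation:
vaddr = 1800 = 0b11100001000
Split: l1_idx=7, l2_idx=0, offset=8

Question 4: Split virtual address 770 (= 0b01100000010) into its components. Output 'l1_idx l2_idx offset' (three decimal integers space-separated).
vaddr = 770 = 0b01100000010
  top 3 bits -> l1_idx = 3
  next 3 bits -> l2_idx = 0
  bottom 5 bits -> offset = 2

Answer: 3 0 2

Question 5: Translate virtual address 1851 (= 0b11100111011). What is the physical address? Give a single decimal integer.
Answer: 859

Derivation:
vaddr = 1851 = 0b11100111011
Split: l1_idx=7, l2_idx=1, offset=27
L1[7] = 3
L2[3][1] = 26
paddr = 26 * 32 + 27 = 859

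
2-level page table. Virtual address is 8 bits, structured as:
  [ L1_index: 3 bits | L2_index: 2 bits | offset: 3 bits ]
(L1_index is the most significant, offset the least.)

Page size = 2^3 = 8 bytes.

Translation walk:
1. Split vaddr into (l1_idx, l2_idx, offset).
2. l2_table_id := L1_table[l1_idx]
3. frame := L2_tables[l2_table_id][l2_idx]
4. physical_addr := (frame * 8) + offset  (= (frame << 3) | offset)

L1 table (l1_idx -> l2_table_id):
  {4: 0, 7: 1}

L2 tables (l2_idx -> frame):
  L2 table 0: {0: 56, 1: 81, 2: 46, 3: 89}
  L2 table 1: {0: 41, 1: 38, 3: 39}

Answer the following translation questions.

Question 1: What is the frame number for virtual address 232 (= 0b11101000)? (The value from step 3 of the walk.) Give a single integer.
vaddr = 232: l1_idx=7, l2_idx=1
L1[7] = 1; L2[1][1] = 38

Answer: 38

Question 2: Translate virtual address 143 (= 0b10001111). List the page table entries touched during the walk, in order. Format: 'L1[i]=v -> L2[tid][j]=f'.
Answer: L1[4]=0 -> L2[0][1]=81

Derivation:
vaddr = 143 = 0b10001111
Split: l1_idx=4, l2_idx=1, offset=7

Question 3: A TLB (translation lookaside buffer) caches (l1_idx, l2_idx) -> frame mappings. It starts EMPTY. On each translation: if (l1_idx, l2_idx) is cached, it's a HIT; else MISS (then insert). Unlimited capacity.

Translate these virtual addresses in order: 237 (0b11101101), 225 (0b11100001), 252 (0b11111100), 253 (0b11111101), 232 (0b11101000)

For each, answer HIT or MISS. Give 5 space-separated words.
Answer: MISS MISS MISS HIT HIT

Derivation:
vaddr=237: (7,1) not in TLB -> MISS, insert
vaddr=225: (7,0) not in TLB -> MISS, insert
vaddr=252: (7,3) not in TLB -> MISS, insert
vaddr=253: (7,3) in TLB -> HIT
vaddr=232: (7,1) in TLB -> HIT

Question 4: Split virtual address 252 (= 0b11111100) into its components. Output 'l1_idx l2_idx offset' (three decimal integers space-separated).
Answer: 7 3 4

Derivation:
vaddr = 252 = 0b11111100
  top 3 bits -> l1_idx = 7
  next 2 bits -> l2_idx = 3
  bottom 3 bits -> offset = 4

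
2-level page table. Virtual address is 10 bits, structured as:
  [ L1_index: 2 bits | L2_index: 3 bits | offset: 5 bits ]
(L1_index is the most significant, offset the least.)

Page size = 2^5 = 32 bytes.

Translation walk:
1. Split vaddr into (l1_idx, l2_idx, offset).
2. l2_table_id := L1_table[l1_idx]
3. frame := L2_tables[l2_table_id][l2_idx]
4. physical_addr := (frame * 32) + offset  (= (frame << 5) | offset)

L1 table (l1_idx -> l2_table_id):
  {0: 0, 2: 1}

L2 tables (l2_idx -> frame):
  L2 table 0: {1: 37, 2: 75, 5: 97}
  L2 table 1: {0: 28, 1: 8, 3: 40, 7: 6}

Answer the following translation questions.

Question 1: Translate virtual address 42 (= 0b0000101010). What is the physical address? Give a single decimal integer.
Answer: 1194

Derivation:
vaddr = 42 = 0b0000101010
Split: l1_idx=0, l2_idx=1, offset=10
L1[0] = 0
L2[0][1] = 37
paddr = 37 * 32 + 10 = 1194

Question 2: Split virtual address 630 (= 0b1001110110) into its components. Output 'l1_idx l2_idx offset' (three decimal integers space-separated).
Answer: 2 3 22

Derivation:
vaddr = 630 = 0b1001110110
  top 2 bits -> l1_idx = 2
  next 3 bits -> l2_idx = 3
  bottom 5 bits -> offset = 22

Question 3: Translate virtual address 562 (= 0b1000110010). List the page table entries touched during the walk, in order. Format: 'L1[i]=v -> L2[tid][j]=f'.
Answer: L1[2]=1 -> L2[1][1]=8

Derivation:
vaddr = 562 = 0b1000110010
Split: l1_idx=2, l2_idx=1, offset=18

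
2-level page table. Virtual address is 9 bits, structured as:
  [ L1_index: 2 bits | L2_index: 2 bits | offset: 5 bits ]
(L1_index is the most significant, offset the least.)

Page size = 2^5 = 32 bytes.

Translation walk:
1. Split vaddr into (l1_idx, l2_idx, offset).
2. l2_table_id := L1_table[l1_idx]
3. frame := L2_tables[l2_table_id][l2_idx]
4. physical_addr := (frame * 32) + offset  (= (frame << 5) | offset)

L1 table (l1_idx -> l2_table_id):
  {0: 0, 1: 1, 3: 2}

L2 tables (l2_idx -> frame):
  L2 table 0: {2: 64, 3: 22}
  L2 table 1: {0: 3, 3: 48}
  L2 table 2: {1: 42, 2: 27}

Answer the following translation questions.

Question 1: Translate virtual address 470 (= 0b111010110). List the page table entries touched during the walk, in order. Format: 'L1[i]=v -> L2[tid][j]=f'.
vaddr = 470 = 0b111010110
Split: l1_idx=3, l2_idx=2, offset=22

Answer: L1[3]=2 -> L2[2][2]=27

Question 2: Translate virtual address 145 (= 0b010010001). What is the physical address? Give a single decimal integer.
vaddr = 145 = 0b010010001
Split: l1_idx=1, l2_idx=0, offset=17
L1[1] = 1
L2[1][0] = 3
paddr = 3 * 32 + 17 = 113

Answer: 113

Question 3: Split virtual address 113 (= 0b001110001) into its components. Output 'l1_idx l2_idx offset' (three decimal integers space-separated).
vaddr = 113 = 0b001110001
  top 2 bits -> l1_idx = 0
  next 2 bits -> l2_idx = 3
  bottom 5 bits -> offset = 17

Answer: 0 3 17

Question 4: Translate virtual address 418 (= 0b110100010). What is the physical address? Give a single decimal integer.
Answer: 1346

Derivation:
vaddr = 418 = 0b110100010
Split: l1_idx=3, l2_idx=1, offset=2
L1[3] = 2
L2[2][1] = 42
paddr = 42 * 32 + 2 = 1346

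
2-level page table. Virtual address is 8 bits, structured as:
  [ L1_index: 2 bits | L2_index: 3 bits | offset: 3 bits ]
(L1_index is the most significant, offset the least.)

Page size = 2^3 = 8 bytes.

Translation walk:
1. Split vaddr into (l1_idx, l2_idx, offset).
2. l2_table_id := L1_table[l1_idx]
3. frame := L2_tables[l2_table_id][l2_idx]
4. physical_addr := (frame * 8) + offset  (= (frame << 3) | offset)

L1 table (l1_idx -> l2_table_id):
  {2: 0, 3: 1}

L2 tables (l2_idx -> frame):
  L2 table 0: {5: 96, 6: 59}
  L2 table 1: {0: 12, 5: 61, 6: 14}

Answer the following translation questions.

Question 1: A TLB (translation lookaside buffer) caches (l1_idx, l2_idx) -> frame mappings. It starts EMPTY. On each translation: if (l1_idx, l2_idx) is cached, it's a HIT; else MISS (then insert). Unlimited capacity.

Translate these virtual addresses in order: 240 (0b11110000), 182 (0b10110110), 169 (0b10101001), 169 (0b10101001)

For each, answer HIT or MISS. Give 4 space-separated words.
Answer: MISS MISS MISS HIT

Derivation:
vaddr=240: (3,6) not in TLB -> MISS, insert
vaddr=182: (2,6) not in TLB -> MISS, insert
vaddr=169: (2,5) not in TLB -> MISS, insert
vaddr=169: (2,5) in TLB -> HIT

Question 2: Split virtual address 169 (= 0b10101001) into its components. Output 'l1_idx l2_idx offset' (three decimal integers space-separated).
vaddr = 169 = 0b10101001
  top 2 bits -> l1_idx = 2
  next 3 bits -> l2_idx = 5
  bottom 3 bits -> offset = 1

Answer: 2 5 1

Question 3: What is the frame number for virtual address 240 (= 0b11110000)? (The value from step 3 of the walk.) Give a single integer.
vaddr = 240: l1_idx=3, l2_idx=6
L1[3] = 1; L2[1][6] = 14

Answer: 14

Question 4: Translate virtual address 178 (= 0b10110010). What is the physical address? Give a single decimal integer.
vaddr = 178 = 0b10110010
Split: l1_idx=2, l2_idx=6, offset=2
L1[2] = 0
L2[0][6] = 59
paddr = 59 * 8 + 2 = 474

Answer: 474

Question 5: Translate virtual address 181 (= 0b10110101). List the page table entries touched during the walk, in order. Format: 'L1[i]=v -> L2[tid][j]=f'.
vaddr = 181 = 0b10110101
Split: l1_idx=2, l2_idx=6, offset=5

Answer: L1[2]=0 -> L2[0][6]=59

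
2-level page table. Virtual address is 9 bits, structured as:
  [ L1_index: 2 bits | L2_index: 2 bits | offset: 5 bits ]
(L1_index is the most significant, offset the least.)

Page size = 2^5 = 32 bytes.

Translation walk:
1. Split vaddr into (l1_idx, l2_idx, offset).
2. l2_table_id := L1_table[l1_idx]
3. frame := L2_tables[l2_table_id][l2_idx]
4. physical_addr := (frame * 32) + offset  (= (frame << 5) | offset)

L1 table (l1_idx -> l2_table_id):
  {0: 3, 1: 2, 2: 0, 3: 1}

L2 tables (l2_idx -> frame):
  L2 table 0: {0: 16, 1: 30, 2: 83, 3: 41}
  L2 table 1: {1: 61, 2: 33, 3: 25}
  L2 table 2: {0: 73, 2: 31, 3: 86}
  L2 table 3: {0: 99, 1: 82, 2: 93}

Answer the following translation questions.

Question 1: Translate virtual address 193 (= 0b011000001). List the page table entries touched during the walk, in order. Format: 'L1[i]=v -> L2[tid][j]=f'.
vaddr = 193 = 0b011000001
Split: l1_idx=1, l2_idx=2, offset=1

Answer: L1[1]=2 -> L2[2][2]=31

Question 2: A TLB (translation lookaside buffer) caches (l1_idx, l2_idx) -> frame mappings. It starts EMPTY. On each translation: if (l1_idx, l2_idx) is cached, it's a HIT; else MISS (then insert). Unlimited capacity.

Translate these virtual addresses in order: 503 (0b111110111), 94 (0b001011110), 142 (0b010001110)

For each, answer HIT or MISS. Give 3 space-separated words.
vaddr=503: (3,3) not in TLB -> MISS, insert
vaddr=94: (0,2) not in TLB -> MISS, insert
vaddr=142: (1,0) not in TLB -> MISS, insert

Answer: MISS MISS MISS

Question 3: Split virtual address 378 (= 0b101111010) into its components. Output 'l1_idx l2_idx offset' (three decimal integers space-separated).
vaddr = 378 = 0b101111010
  top 2 bits -> l1_idx = 2
  next 2 bits -> l2_idx = 3
  bottom 5 bits -> offset = 26

Answer: 2 3 26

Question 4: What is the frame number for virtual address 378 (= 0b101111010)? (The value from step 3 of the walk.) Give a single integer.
Answer: 41

Derivation:
vaddr = 378: l1_idx=2, l2_idx=3
L1[2] = 0; L2[0][3] = 41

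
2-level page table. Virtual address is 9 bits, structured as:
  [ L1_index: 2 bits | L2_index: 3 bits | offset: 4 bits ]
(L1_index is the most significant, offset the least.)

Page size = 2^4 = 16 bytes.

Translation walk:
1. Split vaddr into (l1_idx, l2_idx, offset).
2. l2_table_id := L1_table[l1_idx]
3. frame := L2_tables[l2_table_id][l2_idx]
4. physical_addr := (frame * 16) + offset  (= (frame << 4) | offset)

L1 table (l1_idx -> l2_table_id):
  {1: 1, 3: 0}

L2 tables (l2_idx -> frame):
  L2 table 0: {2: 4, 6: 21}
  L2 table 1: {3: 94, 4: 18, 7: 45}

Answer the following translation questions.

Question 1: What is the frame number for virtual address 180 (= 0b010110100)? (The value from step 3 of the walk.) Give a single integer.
Answer: 94

Derivation:
vaddr = 180: l1_idx=1, l2_idx=3
L1[1] = 1; L2[1][3] = 94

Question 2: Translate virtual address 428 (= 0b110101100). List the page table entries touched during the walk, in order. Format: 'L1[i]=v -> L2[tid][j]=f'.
vaddr = 428 = 0b110101100
Split: l1_idx=3, l2_idx=2, offset=12

Answer: L1[3]=0 -> L2[0][2]=4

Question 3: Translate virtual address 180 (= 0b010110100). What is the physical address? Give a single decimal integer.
Answer: 1508

Derivation:
vaddr = 180 = 0b010110100
Split: l1_idx=1, l2_idx=3, offset=4
L1[1] = 1
L2[1][3] = 94
paddr = 94 * 16 + 4 = 1508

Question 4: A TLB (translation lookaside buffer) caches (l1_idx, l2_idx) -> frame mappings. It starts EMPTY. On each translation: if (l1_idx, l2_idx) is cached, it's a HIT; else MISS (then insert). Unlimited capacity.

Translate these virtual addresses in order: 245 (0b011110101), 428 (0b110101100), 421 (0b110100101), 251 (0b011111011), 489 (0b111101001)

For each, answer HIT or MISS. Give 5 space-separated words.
vaddr=245: (1,7) not in TLB -> MISS, insert
vaddr=428: (3,2) not in TLB -> MISS, insert
vaddr=421: (3,2) in TLB -> HIT
vaddr=251: (1,7) in TLB -> HIT
vaddr=489: (3,6) not in TLB -> MISS, insert

Answer: MISS MISS HIT HIT MISS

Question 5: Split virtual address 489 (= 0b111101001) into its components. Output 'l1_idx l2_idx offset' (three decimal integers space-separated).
vaddr = 489 = 0b111101001
  top 2 bits -> l1_idx = 3
  next 3 bits -> l2_idx = 6
  bottom 4 bits -> offset = 9

Answer: 3 6 9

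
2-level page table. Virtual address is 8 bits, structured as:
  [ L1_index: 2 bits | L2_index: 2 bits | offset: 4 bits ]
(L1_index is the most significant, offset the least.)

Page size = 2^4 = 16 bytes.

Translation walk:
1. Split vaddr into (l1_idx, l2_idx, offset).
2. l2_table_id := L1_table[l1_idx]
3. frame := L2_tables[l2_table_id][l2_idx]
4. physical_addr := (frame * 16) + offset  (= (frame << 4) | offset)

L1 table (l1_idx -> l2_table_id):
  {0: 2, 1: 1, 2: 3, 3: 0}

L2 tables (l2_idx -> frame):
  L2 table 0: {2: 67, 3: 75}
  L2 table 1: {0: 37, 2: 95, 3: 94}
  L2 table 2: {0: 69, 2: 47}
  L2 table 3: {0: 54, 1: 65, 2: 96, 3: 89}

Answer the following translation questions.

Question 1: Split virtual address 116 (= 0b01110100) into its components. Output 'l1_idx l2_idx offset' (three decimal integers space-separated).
Answer: 1 3 4

Derivation:
vaddr = 116 = 0b01110100
  top 2 bits -> l1_idx = 1
  next 2 bits -> l2_idx = 3
  bottom 4 bits -> offset = 4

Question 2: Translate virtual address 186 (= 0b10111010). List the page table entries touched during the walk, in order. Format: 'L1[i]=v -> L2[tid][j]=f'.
vaddr = 186 = 0b10111010
Split: l1_idx=2, l2_idx=3, offset=10

Answer: L1[2]=3 -> L2[3][3]=89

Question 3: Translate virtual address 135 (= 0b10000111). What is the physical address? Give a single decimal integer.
vaddr = 135 = 0b10000111
Split: l1_idx=2, l2_idx=0, offset=7
L1[2] = 3
L2[3][0] = 54
paddr = 54 * 16 + 7 = 871

Answer: 871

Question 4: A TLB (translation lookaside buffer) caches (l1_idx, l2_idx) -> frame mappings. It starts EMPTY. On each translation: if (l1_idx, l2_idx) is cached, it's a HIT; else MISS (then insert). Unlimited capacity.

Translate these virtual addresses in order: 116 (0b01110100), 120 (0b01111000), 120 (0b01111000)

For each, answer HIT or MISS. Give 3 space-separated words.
vaddr=116: (1,3) not in TLB -> MISS, insert
vaddr=120: (1,3) in TLB -> HIT
vaddr=120: (1,3) in TLB -> HIT

Answer: MISS HIT HIT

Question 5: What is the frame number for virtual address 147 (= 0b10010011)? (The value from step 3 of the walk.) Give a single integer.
Answer: 65

Derivation:
vaddr = 147: l1_idx=2, l2_idx=1
L1[2] = 3; L2[3][1] = 65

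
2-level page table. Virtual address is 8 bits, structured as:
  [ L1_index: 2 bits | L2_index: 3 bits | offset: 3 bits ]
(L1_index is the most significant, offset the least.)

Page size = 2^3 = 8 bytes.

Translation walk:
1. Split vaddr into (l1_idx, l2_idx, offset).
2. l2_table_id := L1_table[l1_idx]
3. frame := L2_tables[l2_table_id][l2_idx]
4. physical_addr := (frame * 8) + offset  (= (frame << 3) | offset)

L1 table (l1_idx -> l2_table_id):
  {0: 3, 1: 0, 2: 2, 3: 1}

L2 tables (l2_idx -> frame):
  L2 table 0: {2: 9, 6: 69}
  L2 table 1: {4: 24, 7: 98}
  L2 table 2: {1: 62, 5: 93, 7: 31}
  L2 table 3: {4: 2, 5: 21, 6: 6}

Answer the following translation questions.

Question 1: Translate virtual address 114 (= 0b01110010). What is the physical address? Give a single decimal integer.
Answer: 554

Derivation:
vaddr = 114 = 0b01110010
Split: l1_idx=1, l2_idx=6, offset=2
L1[1] = 0
L2[0][6] = 69
paddr = 69 * 8 + 2 = 554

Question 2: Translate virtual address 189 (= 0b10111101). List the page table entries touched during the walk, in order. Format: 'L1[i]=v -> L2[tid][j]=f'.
vaddr = 189 = 0b10111101
Split: l1_idx=2, l2_idx=7, offset=5

Answer: L1[2]=2 -> L2[2][7]=31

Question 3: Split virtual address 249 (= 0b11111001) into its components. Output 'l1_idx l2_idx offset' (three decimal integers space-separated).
Answer: 3 7 1

Derivation:
vaddr = 249 = 0b11111001
  top 2 bits -> l1_idx = 3
  next 3 bits -> l2_idx = 7
  bottom 3 bits -> offset = 1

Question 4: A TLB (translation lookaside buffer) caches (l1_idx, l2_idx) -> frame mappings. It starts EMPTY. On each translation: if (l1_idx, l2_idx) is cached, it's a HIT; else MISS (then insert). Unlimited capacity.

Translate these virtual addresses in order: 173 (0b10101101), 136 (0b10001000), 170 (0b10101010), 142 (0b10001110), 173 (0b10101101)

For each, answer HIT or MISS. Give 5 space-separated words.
Answer: MISS MISS HIT HIT HIT

Derivation:
vaddr=173: (2,5) not in TLB -> MISS, insert
vaddr=136: (2,1) not in TLB -> MISS, insert
vaddr=170: (2,5) in TLB -> HIT
vaddr=142: (2,1) in TLB -> HIT
vaddr=173: (2,5) in TLB -> HIT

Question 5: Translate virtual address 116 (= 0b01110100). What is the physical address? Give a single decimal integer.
vaddr = 116 = 0b01110100
Split: l1_idx=1, l2_idx=6, offset=4
L1[1] = 0
L2[0][6] = 69
paddr = 69 * 8 + 4 = 556

Answer: 556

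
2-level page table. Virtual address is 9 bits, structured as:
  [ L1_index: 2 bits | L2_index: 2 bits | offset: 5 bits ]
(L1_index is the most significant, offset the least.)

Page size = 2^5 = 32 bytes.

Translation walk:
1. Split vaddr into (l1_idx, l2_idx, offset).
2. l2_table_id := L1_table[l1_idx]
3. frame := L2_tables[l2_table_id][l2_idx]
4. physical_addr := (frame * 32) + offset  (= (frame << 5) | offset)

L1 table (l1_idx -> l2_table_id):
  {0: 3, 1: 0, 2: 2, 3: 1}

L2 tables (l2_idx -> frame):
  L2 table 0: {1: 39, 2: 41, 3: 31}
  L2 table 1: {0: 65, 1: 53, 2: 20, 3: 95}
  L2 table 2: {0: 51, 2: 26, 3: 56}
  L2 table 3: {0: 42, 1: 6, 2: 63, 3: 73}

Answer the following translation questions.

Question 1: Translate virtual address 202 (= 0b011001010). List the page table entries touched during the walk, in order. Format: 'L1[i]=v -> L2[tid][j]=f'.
vaddr = 202 = 0b011001010
Split: l1_idx=1, l2_idx=2, offset=10

Answer: L1[1]=0 -> L2[0][2]=41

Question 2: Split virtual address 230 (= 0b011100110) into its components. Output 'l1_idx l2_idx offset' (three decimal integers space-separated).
Answer: 1 3 6

Derivation:
vaddr = 230 = 0b011100110
  top 2 bits -> l1_idx = 1
  next 2 bits -> l2_idx = 3
  bottom 5 bits -> offset = 6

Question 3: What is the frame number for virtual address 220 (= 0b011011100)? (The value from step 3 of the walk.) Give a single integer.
vaddr = 220: l1_idx=1, l2_idx=2
L1[1] = 0; L2[0][2] = 41

Answer: 41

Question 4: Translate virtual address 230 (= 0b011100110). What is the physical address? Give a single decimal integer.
Answer: 998

Derivation:
vaddr = 230 = 0b011100110
Split: l1_idx=1, l2_idx=3, offset=6
L1[1] = 0
L2[0][3] = 31
paddr = 31 * 32 + 6 = 998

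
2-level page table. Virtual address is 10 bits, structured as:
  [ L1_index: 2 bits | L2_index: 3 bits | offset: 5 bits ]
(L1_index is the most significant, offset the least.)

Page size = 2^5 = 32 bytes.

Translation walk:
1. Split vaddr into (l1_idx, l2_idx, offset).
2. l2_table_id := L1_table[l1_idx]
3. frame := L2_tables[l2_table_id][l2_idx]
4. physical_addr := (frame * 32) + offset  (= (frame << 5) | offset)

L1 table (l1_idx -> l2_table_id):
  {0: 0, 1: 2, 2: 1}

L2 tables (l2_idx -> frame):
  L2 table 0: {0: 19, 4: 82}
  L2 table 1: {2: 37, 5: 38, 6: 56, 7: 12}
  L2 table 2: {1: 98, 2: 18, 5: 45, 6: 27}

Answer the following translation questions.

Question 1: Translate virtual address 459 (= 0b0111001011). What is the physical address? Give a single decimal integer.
vaddr = 459 = 0b0111001011
Split: l1_idx=1, l2_idx=6, offset=11
L1[1] = 2
L2[2][6] = 27
paddr = 27 * 32 + 11 = 875

Answer: 875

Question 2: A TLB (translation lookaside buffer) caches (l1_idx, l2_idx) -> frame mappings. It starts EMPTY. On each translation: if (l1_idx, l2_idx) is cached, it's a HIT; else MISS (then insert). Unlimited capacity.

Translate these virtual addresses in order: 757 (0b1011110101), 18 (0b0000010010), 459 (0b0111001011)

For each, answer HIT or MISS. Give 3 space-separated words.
Answer: MISS MISS MISS

Derivation:
vaddr=757: (2,7) not in TLB -> MISS, insert
vaddr=18: (0,0) not in TLB -> MISS, insert
vaddr=459: (1,6) not in TLB -> MISS, insert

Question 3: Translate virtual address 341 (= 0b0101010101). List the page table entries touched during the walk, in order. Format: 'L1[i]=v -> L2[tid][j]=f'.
Answer: L1[1]=2 -> L2[2][2]=18

Derivation:
vaddr = 341 = 0b0101010101
Split: l1_idx=1, l2_idx=2, offset=21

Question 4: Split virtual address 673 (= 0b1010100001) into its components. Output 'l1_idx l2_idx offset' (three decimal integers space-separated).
Answer: 2 5 1

Derivation:
vaddr = 673 = 0b1010100001
  top 2 bits -> l1_idx = 2
  next 3 bits -> l2_idx = 5
  bottom 5 bits -> offset = 1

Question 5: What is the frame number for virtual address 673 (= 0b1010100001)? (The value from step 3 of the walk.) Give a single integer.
Answer: 38

Derivation:
vaddr = 673: l1_idx=2, l2_idx=5
L1[2] = 1; L2[1][5] = 38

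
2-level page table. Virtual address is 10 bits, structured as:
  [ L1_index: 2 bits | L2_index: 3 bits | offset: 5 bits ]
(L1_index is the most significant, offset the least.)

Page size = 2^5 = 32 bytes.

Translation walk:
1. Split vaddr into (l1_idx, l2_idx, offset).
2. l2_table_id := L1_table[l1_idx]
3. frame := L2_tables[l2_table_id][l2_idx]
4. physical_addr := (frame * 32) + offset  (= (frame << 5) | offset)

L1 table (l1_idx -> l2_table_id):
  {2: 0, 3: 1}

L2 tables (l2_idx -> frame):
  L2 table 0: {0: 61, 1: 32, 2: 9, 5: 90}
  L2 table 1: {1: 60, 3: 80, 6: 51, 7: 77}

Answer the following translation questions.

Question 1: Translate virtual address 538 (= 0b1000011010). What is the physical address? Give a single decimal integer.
Answer: 1978

Derivation:
vaddr = 538 = 0b1000011010
Split: l1_idx=2, l2_idx=0, offset=26
L1[2] = 0
L2[0][0] = 61
paddr = 61 * 32 + 26 = 1978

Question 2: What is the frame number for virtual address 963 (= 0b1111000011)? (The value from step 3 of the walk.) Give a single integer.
vaddr = 963: l1_idx=3, l2_idx=6
L1[3] = 1; L2[1][6] = 51

Answer: 51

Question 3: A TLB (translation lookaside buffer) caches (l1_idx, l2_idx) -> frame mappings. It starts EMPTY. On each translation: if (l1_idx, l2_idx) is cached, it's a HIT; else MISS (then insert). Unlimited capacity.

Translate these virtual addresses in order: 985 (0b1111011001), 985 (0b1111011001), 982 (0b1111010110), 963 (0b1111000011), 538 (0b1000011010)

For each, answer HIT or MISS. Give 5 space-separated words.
Answer: MISS HIT HIT HIT MISS

Derivation:
vaddr=985: (3,6) not in TLB -> MISS, insert
vaddr=985: (3,6) in TLB -> HIT
vaddr=982: (3,6) in TLB -> HIT
vaddr=963: (3,6) in TLB -> HIT
vaddr=538: (2,0) not in TLB -> MISS, insert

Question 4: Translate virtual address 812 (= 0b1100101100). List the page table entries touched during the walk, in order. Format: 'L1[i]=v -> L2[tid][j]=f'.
vaddr = 812 = 0b1100101100
Split: l1_idx=3, l2_idx=1, offset=12

Answer: L1[3]=1 -> L2[1][1]=60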